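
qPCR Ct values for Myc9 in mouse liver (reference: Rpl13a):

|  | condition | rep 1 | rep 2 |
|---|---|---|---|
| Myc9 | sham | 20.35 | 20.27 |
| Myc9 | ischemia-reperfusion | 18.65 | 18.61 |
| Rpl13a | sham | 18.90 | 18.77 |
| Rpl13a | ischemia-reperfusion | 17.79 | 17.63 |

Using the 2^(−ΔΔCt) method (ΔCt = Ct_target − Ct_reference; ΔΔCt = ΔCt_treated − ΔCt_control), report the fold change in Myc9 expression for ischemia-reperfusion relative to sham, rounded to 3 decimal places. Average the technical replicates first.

Mean Ct: Myc9 sham 20.310; Myc9 ischemia-reperfusion 18.630; Rpl13a sham 18.835; Rpl13a ischemia-reperfusion 17.710
ΔCt(sham) = 20.310 − 18.835 = 1.475
ΔCt(ischemia-reperfusion) = 18.630 − 17.710 = 0.920
ΔΔCt = 0.920 − 1.475 = -0.555
Fold change = 2^(−(-0.555)) = 2^0.555 = 1.4692

1.469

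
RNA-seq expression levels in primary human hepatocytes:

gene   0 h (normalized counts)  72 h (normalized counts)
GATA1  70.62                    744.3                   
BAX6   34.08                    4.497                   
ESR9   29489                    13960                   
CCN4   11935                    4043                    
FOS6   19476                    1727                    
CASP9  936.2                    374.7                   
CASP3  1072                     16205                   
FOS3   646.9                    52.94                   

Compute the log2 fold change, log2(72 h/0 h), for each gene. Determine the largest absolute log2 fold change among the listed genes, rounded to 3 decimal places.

3.918

log2(744.3/70.62) = 3.398  (GATA1)
log2(4.497/34.08) = -2.922  (BAX6)
log2(13960/29489) = -1.079  (ESR9)
log2(4043/11935) = -1.562  (CCN4)
log2(1727/19476) = -3.495  (FOS6)
log2(374.7/936.2) = -1.321  (CASP9)
log2(16205/1072) = 3.918  (CASP3)
log2(52.94/646.9) = -3.611  (FOS3)
The largest magnitude belongs to CASP3.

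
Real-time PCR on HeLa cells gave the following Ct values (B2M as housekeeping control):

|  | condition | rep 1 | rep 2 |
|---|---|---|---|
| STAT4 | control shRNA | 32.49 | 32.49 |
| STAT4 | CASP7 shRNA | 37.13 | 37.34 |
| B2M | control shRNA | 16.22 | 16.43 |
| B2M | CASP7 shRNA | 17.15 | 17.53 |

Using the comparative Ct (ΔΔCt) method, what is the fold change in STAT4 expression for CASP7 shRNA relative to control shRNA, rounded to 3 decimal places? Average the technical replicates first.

0.075

Mean Ct: STAT4 control shRNA 32.490; STAT4 CASP7 shRNA 37.235; B2M control shRNA 16.325; B2M CASP7 shRNA 17.340
ΔCt(control shRNA) = 32.490 − 16.325 = 16.165
ΔCt(CASP7 shRNA) = 37.235 − 17.340 = 19.895
ΔΔCt = 19.895 − 16.165 = 3.730
Fold change = 2^(−3.730) = 0.0754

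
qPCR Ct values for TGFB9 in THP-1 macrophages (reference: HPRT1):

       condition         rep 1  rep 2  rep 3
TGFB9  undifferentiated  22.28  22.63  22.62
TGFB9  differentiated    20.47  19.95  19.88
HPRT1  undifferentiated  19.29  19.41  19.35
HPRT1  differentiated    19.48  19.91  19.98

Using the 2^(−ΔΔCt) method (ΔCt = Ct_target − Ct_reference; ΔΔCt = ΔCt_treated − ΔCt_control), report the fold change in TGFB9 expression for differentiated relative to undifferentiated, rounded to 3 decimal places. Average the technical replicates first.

Mean Ct: TGFB9 undifferentiated 22.510; TGFB9 differentiated 20.100; HPRT1 undifferentiated 19.350; HPRT1 differentiated 19.790
ΔCt(undifferentiated) = 22.510 − 19.350 = 3.160
ΔCt(differentiated) = 20.100 − 19.790 = 0.310
ΔΔCt = 0.310 − 3.160 = -2.850
Fold change = 2^(−(-2.850)) = 2^2.850 = 7.2100

7.210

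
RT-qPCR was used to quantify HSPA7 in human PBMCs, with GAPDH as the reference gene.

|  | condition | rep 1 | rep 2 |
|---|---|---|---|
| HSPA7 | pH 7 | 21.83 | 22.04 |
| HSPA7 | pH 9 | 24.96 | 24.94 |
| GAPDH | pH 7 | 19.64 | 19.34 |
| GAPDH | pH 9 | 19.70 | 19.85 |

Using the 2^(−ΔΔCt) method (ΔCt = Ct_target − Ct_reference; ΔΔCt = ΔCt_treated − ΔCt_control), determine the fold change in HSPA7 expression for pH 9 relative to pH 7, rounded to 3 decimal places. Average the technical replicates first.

0.151

Mean Ct: HSPA7 pH 7 21.935; HSPA7 pH 9 24.950; GAPDH pH 7 19.490; GAPDH pH 9 19.775
ΔCt(pH 7) = 21.935 − 19.490 = 2.445
ΔCt(pH 9) = 24.950 − 19.775 = 5.175
ΔΔCt = 5.175 − 2.445 = 2.730
Fold change = 2^(−2.730) = 0.1507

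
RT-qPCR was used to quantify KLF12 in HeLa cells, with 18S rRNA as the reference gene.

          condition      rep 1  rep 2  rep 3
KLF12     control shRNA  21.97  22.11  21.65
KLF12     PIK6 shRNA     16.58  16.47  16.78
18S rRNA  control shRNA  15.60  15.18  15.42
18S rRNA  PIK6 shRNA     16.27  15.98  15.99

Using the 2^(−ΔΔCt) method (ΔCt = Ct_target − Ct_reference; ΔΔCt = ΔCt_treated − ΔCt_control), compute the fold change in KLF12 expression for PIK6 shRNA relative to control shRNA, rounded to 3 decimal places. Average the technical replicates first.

63.119

Mean Ct: KLF12 control shRNA 21.910; KLF12 PIK6 shRNA 16.610; 18S rRNA control shRNA 15.400; 18S rRNA PIK6 shRNA 16.080
ΔCt(control shRNA) = 21.910 − 15.400 = 6.510
ΔCt(PIK6 shRNA) = 16.610 − 16.080 = 0.530
ΔΔCt = 0.530 − 6.510 = -5.980
Fold change = 2^(−(-5.980)) = 2^5.980 = 63.1189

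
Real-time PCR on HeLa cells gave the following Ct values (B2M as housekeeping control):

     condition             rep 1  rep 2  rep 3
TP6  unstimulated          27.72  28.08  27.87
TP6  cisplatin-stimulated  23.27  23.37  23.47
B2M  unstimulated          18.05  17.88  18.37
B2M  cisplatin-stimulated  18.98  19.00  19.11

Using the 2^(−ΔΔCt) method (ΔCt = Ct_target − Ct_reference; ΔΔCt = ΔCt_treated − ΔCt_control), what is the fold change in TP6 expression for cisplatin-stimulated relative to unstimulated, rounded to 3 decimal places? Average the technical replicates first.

Mean Ct: TP6 unstimulated 27.890; TP6 cisplatin-stimulated 23.370; B2M unstimulated 18.100; B2M cisplatin-stimulated 19.030
ΔCt(unstimulated) = 27.890 − 18.100 = 9.790
ΔCt(cisplatin-stimulated) = 23.370 − 19.030 = 4.340
ΔΔCt = 4.340 − 9.790 = -5.450
Fold change = 2^(−(-5.450)) = 2^5.450 = 43.7133

43.713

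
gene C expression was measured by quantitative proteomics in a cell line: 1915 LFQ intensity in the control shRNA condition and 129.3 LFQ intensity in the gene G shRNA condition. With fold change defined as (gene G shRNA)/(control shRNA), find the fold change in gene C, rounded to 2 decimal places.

Fold change = 129.3 / 1915 = 0.068
gene C is downregulated.

0.07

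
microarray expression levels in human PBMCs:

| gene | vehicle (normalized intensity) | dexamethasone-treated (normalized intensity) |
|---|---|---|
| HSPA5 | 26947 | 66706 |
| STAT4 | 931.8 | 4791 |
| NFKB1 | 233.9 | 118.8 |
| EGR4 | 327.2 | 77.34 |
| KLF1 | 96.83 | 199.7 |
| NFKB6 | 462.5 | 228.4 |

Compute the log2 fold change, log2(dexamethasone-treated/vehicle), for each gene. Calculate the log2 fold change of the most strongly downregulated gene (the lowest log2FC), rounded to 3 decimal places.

-2.081

log2(66706/26947) = 1.308  (HSPA5)
log2(4791/931.8) = 2.362  (STAT4)
log2(118.8/233.9) = -0.977  (NFKB1)
log2(77.34/327.2) = -2.081  (EGR4)
log2(199.7/96.83) = 1.044  (KLF1)
log2(228.4/462.5) = -1.018  (NFKB6)
EGR4 is most strongly downregulated.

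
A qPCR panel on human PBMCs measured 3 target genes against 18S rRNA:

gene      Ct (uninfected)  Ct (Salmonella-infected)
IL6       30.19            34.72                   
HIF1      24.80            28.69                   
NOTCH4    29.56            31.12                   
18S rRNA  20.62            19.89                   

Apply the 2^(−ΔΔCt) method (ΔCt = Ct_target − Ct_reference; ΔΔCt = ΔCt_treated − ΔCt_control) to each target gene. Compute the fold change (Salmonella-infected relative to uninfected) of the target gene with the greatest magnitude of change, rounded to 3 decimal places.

0.026

IL6: ΔΔCt = (34.72−19.89) − (30.19−20.62) = 14.83 − 9.57 = 5.26; fold change = 2^-5.26 = 0.026
HIF1: ΔΔCt = (28.69−19.89) − (24.80−20.62) = 8.80 − 4.18 = 4.62; fold change = 2^-4.62 = 0.041
NOTCH4: ΔΔCt = (31.12−19.89) − (29.56−20.62) = 11.23 − 8.94 = 2.29; fold change = 2^-2.29 = 0.204
IL6 has the largest |ΔΔCt| = 5.26.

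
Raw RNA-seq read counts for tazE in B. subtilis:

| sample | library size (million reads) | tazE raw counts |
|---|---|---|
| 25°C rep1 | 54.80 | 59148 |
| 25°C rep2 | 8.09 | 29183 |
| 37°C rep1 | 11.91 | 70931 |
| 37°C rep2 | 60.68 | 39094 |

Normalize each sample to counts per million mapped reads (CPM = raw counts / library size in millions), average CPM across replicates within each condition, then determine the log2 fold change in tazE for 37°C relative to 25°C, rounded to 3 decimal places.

CPM(25°C rep1) = 59148 / 54.80 = 1079.3431
CPM(25°C rep2) = 29183 / 8.09 = 3607.2930
CPM(37°C rep1) = 70931 / 11.91 = 5955.5835
CPM(37°C rep2) = 39094 / 60.68 = 644.2650
mean CPM(25°C) = 2343.3180; mean CPM(37°C) = 3299.9243
Fold change = 3299.9243 / 2343.3180 = 1.40823
log2(1.40823) = 0.4939

0.494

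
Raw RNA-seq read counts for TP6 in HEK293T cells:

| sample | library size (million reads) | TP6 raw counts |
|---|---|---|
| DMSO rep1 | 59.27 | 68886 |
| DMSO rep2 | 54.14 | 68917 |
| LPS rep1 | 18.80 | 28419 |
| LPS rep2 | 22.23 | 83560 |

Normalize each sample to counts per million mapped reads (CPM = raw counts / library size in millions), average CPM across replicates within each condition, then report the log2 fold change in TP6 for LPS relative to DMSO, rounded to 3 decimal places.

1.114

CPM(DMSO rep1) = 68886 / 59.27 = 1162.2406
CPM(DMSO rep2) = 68917 / 54.14 = 1272.9405
CPM(LPS rep1) = 28419 / 18.80 = 1511.6489
CPM(LPS rep2) = 83560 / 22.23 = 3758.8844
mean CPM(DMSO) = 1217.5906; mean CPM(LPS) = 2635.2667
Fold change = 2635.2667 / 1217.5906 = 2.16433
log2(2.16433) = 1.1139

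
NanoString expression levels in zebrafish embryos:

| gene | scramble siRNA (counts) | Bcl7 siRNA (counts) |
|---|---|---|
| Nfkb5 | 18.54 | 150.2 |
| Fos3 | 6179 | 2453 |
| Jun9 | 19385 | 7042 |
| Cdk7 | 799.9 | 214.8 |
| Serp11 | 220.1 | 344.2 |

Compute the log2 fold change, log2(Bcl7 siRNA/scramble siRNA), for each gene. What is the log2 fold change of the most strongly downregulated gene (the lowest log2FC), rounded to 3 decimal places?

log2(150.2/18.54) = 3.018  (Nfkb5)
log2(2453/6179) = -1.333  (Fos3)
log2(7042/19385) = -1.461  (Jun9)
log2(214.8/799.9) = -1.897  (Cdk7)
log2(344.2/220.1) = 0.645  (Serp11)
Cdk7 is most strongly downregulated.

-1.897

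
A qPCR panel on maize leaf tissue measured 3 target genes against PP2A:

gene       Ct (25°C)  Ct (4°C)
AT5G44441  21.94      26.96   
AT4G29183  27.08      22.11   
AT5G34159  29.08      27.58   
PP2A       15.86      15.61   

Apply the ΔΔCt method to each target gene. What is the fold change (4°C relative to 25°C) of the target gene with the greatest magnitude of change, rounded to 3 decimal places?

0.026

AT5G44441: ΔΔCt = (26.96−15.61) − (21.94−15.86) = 11.35 − 6.08 = 5.27; fold change = 2^-5.27 = 0.026
AT4G29183: ΔΔCt = (22.11−15.61) − (27.08−15.86) = 6.50 − 11.22 = -4.72; fold change = 2^4.72 = 26.355
AT5G34159: ΔΔCt = (27.58−15.61) − (29.08−15.86) = 11.97 − 13.22 = -1.25; fold change = 2^1.25 = 2.378
AT5G44441 has the largest |ΔΔCt| = 5.27.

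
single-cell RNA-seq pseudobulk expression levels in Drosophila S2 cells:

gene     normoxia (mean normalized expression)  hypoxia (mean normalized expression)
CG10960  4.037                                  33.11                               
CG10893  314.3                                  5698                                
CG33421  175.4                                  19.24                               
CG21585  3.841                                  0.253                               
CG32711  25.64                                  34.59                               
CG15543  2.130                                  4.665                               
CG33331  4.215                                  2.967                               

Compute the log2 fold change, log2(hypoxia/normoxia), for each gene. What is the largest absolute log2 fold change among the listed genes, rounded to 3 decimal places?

4.180

log2(33.11/4.037) = 3.036  (CG10960)
log2(5698/314.3) = 4.180  (CG10893)
log2(19.24/175.4) = -3.188  (CG33421)
log2(0.253/3.841) = -3.924  (CG21585)
log2(34.59/25.64) = 0.432  (CG32711)
log2(4.665/2.130) = 1.131  (CG15543)
log2(2.967/4.215) = -0.507  (CG33331)
The largest magnitude belongs to CG10893.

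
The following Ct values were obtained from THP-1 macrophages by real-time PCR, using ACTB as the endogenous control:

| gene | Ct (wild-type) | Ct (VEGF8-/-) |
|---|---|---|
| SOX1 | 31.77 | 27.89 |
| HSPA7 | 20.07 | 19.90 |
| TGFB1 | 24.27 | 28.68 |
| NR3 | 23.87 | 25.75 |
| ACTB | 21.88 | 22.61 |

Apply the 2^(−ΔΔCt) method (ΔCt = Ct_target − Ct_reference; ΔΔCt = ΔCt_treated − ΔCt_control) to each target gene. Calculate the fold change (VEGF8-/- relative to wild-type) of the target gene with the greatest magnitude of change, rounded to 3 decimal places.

24.420

SOX1: ΔΔCt = (27.89−22.61) − (31.77−21.88) = 5.28 − 9.89 = -4.61; fold change = 2^4.61 = 24.420
HSPA7: ΔΔCt = (19.90−22.61) − (20.07−21.88) = -2.71 − (-1.81) = -0.90; fold change = 2^0.90 = 1.866
TGFB1: ΔΔCt = (28.68−22.61) − (24.27−21.88) = 6.07 − 2.39 = 3.68; fold change = 2^-3.68 = 0.078
NR3: ΔΔCt = (25.75−22.61) − (23.87−21.88) = 3.14 − 1.99 = 1.15; fold change = 2^-1.15 = 0.451
SOX1 has the largest |ΔΔCt| = 4.61.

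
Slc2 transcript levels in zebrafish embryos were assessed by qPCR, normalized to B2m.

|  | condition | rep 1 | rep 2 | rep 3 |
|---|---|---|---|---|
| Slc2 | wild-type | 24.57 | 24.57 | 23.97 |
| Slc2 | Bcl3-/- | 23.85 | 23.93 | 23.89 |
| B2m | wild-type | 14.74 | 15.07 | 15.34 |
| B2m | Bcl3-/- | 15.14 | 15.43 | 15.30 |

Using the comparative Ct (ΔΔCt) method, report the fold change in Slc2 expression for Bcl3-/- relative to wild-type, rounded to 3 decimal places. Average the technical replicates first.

Mean Ct: Slc2 wild-type 24.370; Slc2 Bcl3-/- 23.890; B2m wild-type 15.050; B2m Bcl3-/- 15.290
ΔCt(wild-type) = 24.370 − 15.050 = 9.320
ΔCt(Bcl3-/-) = 23.890 − 15.290 = 8.600
ΔΔCt = 8.600 − 9.320 = -0.720
Fold change = 2^(−(-0.720)) = 2^0.720 = 1.6472

1.647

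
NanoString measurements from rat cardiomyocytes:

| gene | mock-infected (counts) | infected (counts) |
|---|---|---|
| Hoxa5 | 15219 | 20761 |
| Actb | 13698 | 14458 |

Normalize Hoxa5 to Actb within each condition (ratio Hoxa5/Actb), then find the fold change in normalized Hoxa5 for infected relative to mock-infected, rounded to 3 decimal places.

1.292

Hoxa5/Actb (mock-infected) = 15219 / 13698 = 1.111
Hoxa5/Actb (infected) = 20761 / 14458 = 1.436
Fold change = 1.436 / 1.111 = 1.2924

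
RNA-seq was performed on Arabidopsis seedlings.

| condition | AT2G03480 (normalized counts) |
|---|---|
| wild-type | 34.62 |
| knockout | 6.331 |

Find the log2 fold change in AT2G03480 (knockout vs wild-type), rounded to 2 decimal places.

Fold change = 6.331 / 34.62 = 0.1829
log2(0.1829) = -2.451

-2.45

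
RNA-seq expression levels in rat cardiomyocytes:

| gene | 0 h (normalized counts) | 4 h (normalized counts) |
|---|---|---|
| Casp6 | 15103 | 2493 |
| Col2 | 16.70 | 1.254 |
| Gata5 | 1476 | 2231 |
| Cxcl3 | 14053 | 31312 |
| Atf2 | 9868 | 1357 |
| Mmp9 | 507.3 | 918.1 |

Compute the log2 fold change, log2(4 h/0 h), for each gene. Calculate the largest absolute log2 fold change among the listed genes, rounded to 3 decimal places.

log2(2493/15103) = -2.599  (Casp6)
log2(1.254/16.70) = -3.735  (Col2)
log2(2231/1476) = 0.596  (Gata5)
log2(31312/14053) = 1.156  (Cxcl3)
log2(1357/9868) = -2.862  (Atf2)
log2(918.1/507.3) = 0.856  (Mmp9)
The largest magnitude belongs to Col2.

3.735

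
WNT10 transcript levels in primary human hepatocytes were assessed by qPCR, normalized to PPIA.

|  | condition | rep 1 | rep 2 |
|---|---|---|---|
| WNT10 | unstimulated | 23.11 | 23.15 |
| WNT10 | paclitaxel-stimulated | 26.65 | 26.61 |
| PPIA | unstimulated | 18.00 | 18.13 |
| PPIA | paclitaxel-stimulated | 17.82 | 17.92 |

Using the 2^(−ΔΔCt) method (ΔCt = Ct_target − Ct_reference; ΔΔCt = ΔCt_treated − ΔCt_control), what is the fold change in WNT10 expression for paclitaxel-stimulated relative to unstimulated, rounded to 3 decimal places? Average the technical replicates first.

0.077

Mean Ct: WNT10 unstimulated 23.130; WNT10 paclitaxel-stimulated 26.630; PPIA unstimulated 18.065; PPIA paclitaxel-stimulated 17.870
ΔCt(unstimulated) = 23.130 − 18.065 = 5.065
ΔCt(paclitaxel-stimulated) = 26.630 − 17.870 = 8.760
ΔΔCt = 8.760 − 5.065 = 3.695
Fold change = 2^(−3.695) = 0.0772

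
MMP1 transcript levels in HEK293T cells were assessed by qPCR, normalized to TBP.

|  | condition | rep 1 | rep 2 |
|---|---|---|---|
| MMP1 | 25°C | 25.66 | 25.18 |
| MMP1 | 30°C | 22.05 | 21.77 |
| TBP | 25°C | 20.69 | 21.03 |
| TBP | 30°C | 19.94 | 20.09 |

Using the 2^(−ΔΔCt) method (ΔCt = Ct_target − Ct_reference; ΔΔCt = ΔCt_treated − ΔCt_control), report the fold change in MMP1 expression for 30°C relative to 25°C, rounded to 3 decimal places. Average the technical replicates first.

Mean Ct: MMP1 25°C 25.420; MMP1 30°C 21.910; TBP 25°C 20.860; TBP 30°C 20.015
ΔCt(25°C) = 25.420 − 20.860 = 4.560
ΔCt(30°C) = 21.910 − 20.015 = 1.895
ΔΔCt = 1.895 − 4.560 = -2.665
Fold change = 2^(−(-2.665)) = 2^2.665 = 6.3423

6.342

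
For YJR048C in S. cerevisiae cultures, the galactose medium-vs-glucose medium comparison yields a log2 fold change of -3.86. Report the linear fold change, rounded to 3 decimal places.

0.069

Fold change = 2^(-3.86) = 0.0689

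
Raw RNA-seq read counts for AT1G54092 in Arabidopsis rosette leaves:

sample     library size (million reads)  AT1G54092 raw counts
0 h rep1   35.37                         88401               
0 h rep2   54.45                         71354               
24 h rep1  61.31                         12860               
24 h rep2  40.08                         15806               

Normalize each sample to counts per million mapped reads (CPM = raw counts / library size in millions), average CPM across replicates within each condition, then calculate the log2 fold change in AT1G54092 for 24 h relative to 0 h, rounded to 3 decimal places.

CPM(0 h rep1) = 88401 / 35.37 = 2499.3215
CPM(0 h rep2) = 71354 / 54.45 = 1310.4500
CPM(24 h rep1) = 12860 / 61.31 = 209.7537
CPM(24 h rep2) = 15806 / 40.08 = 394.3613
mean CPM(0 h) = 1904.8857; mean CPM(24 h) = 302.0575
Fold change = 302.0575 / 1904.8857 = 0.15857
log2(0.15857) = -2.6568

-2.657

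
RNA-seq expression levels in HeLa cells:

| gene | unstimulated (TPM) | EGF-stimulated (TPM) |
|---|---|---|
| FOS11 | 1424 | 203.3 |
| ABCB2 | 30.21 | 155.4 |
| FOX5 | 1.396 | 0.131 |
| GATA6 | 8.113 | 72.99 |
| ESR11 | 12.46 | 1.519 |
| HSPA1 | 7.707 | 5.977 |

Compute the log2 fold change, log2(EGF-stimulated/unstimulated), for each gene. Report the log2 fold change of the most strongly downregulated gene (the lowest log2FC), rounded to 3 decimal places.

-3.414

log2(203.3/1424) = -2.808  (FOS11)
log2(155.4/30.21) = 2.363  (ABCB2)
log2(0.131/1.396) = -3.414  (FOX5)
log2(72.99/8.113) = 3.169  (GATA6)
log2(1.519/12.46) = -3.036  (ESR11)
log2(5.977/7.707) = -0.367  (HSPA1)
FOX5 is most strongly downregulated.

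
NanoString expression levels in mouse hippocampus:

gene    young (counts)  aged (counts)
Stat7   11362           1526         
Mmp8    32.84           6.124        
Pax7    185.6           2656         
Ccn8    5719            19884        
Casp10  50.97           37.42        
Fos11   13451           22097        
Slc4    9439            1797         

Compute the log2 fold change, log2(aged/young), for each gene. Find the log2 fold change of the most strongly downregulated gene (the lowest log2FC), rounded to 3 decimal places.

-2.896

log2(1526/11362) = -2.896  (Stat7)
log2(6.124/32.84) = -2.423  (Mmp8)
log2(2656/185.6) = 3.839  (Pax7)
log2(19884/5719) = 1.798  (Ccn8)
log2(37.42/50.97) = -0.446  (Casp10)
log2(22097/13451) = 0.716  (Fos11)
log2(1797/9439) = -2.393  (Slc4)
Stat7 is most strongly downregulated.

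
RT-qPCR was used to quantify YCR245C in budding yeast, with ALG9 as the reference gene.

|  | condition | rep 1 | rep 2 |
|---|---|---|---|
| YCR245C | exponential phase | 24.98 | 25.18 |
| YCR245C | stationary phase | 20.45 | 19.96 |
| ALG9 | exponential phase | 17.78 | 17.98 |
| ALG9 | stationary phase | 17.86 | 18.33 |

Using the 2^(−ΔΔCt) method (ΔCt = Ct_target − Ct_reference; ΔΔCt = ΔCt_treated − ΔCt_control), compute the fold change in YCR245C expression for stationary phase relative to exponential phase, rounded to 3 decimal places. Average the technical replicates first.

Mean Ct: YCR245C exponential phase 25.080; YCR245C stationary phase 20.205; ALG9 exponential phase 17.880; ALG9 stationary phase 18.095
ΔCt(exponential phase) = 25.080 − 17.880 = 7.200
ΔCt(stationary phase) = 20.205 − 18.095 = 2.110
ΔΔCt = 2.110 − 7.200 = -5.090
Fold change = 2^(−(-5.090)) = 2^5.090 = 34.0598

34.060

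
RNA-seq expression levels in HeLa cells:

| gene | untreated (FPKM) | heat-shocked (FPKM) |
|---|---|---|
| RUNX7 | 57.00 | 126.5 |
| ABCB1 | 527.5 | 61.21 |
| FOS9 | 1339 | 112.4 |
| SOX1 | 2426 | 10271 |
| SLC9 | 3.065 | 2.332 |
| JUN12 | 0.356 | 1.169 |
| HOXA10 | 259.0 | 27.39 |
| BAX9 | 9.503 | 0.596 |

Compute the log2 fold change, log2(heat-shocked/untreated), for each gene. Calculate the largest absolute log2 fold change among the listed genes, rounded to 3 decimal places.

3.995

log2(126.5/57.00) = 1.150  (RUNX7)
log2(61.21/527.5) = -3.107  (ABCB1)
log2(112.4/1339) = -3.574  (FOS9)
log2(10271/2426) = 2.082  (SOX1)
log2(2.332/3.065) = -0.394  (SLC9)
log2(1.169/0.356) = 1.715  (JUN12)
log2(27.39/259.0) = -3.241  (HOXA10)
log2(0.596/9.503) = -3.995  (BAX9)
The largest magnitude belongs to BAX9.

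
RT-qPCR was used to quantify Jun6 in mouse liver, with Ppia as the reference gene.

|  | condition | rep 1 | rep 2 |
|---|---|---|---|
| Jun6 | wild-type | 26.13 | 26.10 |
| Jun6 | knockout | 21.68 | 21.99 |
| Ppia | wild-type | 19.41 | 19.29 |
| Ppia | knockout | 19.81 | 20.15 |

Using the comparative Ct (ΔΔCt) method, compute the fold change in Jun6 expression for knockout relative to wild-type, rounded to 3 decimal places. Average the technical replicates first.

Mean Ct: Jun6 wild-type 26.115; Jun6 knockout 21.835; Ppia wild-type 19.350; Ppia knockout 19.980
ΔCt(wild-type) = 26.115 − 19.350 = 6.765
ΔCt(knockout) = 21.835 − 19.980 = 1.855
ΔΔCt = 1.855 − 6.765 = -4.910
Fold change = 2^(−(-4.910)) = 2^4.910 = 30.0647

30.065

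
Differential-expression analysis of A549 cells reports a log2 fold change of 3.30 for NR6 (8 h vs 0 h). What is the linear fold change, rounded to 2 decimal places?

9.85

Fold change = 2^(3.30) = 9.849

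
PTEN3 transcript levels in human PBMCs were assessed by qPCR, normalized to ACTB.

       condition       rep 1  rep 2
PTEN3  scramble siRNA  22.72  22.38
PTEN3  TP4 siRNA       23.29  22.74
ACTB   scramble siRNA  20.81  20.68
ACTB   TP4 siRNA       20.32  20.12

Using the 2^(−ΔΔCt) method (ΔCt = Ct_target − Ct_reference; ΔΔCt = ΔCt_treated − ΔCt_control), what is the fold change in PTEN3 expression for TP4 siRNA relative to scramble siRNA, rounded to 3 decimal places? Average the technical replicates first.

Mean Ct: PTEN3 scramble siRNA 22.550; PTEN3 TP4 siRNA 23.015; ACTB scramble siRNA 20.745; ACTB TP4 siRNA 20.220
ΔCt(scramble siRNA) = 22.550 − 20.745 = 1.805
ΔCt(TP4 siRNA) = 23.015 − 20.220 = 2.795
ΔΔCt = 2.795 − 1.805 = 0.990
Fold change = 2^(−0.990) = 0.5035

0.503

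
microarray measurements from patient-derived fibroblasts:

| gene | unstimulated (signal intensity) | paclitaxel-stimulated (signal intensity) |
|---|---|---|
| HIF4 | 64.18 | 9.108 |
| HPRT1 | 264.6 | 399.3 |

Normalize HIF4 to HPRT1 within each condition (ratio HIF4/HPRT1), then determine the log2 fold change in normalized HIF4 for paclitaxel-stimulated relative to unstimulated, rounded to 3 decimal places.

-3.411

HIF4/HPRT1 (unstimulated) = 64.18 / 264.6 = 0.24255
HIF4/HPRT1 (paclitaxel-stimulated) = 9.108 / 399.3 = 0.02281
Fold change = 0.02281 / 0.24255 = 0.0940
log2(0.0940) = -3.4106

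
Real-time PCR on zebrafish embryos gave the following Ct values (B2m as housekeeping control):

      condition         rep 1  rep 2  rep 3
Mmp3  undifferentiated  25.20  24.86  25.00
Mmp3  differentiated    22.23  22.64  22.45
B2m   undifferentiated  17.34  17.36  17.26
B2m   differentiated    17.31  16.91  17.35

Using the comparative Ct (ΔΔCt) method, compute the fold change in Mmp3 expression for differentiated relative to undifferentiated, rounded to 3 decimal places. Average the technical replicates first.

5.464

Mean Ct: Mmp3 undifferentiated 25.020; Mmp3 differentiated 22.440; B2m undifferentiated 17.320; B2m differentiated 17.190
ΔCt(undifferentiated) = 25.020 − 17.320 = 7.700
ΔCt(differentiated) = 22.440 − 17.190 = 5.250
ΔΔCt = 5.250 − 7.700 = -2.450
Fold change = 2^(−(-2.450)) = 2^2.450 = 5.4642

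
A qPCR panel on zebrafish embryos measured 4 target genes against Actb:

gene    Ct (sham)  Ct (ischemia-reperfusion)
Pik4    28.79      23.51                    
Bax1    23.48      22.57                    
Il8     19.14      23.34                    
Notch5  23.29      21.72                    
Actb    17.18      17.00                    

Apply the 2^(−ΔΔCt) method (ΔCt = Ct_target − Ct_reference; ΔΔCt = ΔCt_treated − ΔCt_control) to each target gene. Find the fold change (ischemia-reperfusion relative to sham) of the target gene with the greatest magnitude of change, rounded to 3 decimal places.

Pik4: ΔΔCt = (23.51−17.00) − (28.79−17.18) = 6.51 − 11.61 = -5.10; fold change = 2^5.10 = 34.297
Bax1: ΔΔCt = (22.57−17.00) − (23.48−17.18) = 5.57 − 6.30 = -0.73; fold change = 2^0.73 = 1.659
Il8: ΔΔCt = (23.34−17.00) − (19.14−17.18) = 6.34 − 1.96 = 4.38; fold change = 2^-4.38 = 0.048
Notch5: ΔΔCt = (21.72−17.00) − (23.29−17.18) = 4.72 − 6.11 = -1.39; fold change = 2^1.39 = 2.621
Pik4 has the largest |ΔΔCt| = 5.10.

34.297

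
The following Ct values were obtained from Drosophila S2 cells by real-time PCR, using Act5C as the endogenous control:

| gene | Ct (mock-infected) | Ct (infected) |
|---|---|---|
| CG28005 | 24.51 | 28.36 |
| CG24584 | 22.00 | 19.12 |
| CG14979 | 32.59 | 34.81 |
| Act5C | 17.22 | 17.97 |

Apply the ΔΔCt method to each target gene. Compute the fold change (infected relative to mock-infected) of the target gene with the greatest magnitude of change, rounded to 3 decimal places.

CG28005: ΔΔCt = (28.36−17.97) − (24.51−17.22) = 10.39 − 7.29 = 3.10; fold change = 2^-3.10 = 0.117
CG24584: ΔΔCt = (19.12−17.97) − (22.00−17.22) = 1.15 − 4.78 = -3.63; fold change = 2^3.63 = 12.381
CG14979: ΔΔCt = (34.81−17.97) − (32.59−17.22) = 16.84 − 15.37 = 1.47; fold change = 2^-1.47 = 0.361
CG24584 has the largest |ΔΔCt| = 3.63.

12.381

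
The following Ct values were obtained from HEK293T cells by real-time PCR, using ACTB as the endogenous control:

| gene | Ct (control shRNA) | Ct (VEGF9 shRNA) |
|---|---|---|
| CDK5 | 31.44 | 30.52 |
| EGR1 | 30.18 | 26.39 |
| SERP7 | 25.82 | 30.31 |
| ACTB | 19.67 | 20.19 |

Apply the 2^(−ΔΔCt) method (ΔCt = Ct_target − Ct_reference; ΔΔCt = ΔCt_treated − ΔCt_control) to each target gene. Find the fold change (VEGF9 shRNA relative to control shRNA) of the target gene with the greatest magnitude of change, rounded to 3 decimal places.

19.835

CDK5: ΔΔCt = (30.52−20.19) − (31.44−19.67) = 10.33 − 11.77 = -1.44; fold change = 2^1.44 = 2.713
EGR1: ΔΔCt = (26.39−20.19) − (30.18−19.67) = 6.20 − 10.51 = -4.31; fold change = 2^4.31 = 19.835
SERP7: ΔΔCt = (30.31−20.19) − (25.82−19.67) = 10.12 − 6.15 = 3.97; fold change = 2^-3.97 = 0.064
EGR1 has the largest |ΔΔCt| = 4.31.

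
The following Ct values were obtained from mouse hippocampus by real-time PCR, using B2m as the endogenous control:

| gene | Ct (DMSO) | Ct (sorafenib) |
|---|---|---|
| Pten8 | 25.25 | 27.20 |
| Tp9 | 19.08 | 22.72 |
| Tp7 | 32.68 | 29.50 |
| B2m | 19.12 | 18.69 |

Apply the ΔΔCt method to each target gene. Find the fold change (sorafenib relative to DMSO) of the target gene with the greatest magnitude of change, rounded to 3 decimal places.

0.060

Pten8: ΔΔCt = (27.20−18.69) − (25.25−19.12) = 8.51 − 6.13 = 2.38; fold change = 2^-2.38 = 0.192
Tp9: ΔΔCt = (22.72−18.69) − (19.08−19.12) = 4.03 − (-0.04) = 4.07; fold change = 2^-4.07 = 0.060
Tp7: ΔΔCt = (29.50−18.69) − (32.68−19.12) = 10.81 − 13.56 = -2.75; fold change = 2^2.75 = 6.727
Tp9 has the largest |ΔΔCt| = 4.07.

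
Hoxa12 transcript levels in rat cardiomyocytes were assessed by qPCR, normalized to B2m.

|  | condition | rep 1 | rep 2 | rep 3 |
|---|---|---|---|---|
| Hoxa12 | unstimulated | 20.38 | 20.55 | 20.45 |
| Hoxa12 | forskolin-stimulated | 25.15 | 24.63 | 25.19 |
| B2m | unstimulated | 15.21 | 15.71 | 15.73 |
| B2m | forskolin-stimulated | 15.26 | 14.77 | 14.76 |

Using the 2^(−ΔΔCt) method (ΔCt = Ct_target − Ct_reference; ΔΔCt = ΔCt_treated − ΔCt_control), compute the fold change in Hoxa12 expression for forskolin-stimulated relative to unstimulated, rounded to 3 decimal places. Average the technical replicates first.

Mean Ct: Hoxa12 unstimulated 20.460; Hoxa12 forskolin-stimulated 24.990; B2m unstimulated 15.550; B2m forskolin-stimulated 14.930
ΔCt(unstimulated) = 20.460 − 15.550 = 4.910
ΔCt(forskolin-stimulated) = 24.990 − 14.930 = 10.060
ΔΔCt = 10.060 − 4.910 = 5.150
Fold change = 2^(−5.150) = 0.0282

0.028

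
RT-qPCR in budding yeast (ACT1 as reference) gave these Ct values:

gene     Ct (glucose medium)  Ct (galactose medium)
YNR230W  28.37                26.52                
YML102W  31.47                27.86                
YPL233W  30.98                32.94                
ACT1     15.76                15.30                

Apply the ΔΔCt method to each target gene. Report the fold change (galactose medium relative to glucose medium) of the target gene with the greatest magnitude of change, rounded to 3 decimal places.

8.877

YNR230W: ΔΔCt = (26.52−15.30) − (28.37−15.76) = 11.22 − 12.61 = -1.39; fold change = 2^1.39 = 2.621
YML102W: ΔΔCt = (27.86−15.30) − (31.47−15.76) = 12.56 − 15.71 = -3.15; fold change = 2^3.15 = 8.877
YPL233W: ΔΔCt = (32.94−15.30) − (30.98−15.76) = 17.64 − 15.22 = 2.42; fold change = 2^-2.42 = 0.187
YML102W has the largest |ΔΔCt| = 3.15.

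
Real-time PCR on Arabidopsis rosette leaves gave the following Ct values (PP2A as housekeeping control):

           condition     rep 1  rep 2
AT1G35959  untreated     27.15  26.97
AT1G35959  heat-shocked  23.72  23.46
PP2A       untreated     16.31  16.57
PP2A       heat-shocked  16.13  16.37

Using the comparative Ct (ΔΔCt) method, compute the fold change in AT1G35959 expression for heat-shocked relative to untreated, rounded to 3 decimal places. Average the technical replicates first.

Mean Ct: AT1G35959 untreated 27.060; AT1G35959 heat-shocked 23.590; PP2A untreated 16.440; PP2A heat-shocked 16.250
ΔCt(untreated) = 27.060 − 16.440 = 10.620
ΔCt(heat-shocked) = 23.590 − 16.250 = 7.340
ΔΔCt = 7.340 − 10.620 = -3.280
Fold change = 2^(−(-3.280)) = 2^3.280 = 9.7136

9.714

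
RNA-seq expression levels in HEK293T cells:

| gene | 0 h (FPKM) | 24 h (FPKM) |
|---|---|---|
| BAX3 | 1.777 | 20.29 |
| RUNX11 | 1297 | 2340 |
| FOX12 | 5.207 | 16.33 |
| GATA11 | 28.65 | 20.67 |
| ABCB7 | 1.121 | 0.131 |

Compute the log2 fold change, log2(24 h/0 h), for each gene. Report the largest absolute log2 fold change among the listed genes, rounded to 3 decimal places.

3.513

log2(20.29/1.777) = 3.513  (BAX3)
log2(2340/1297) = 0.851  (RUNX11)
log2(16.33/5.207) = 1.649  (FOX12)
log2(20.67/28.65) = -0.471  (GATA11)
log2(0.131/1.121) = -3.097  (ABCB7)
The largest magnitude belongs to BAX3.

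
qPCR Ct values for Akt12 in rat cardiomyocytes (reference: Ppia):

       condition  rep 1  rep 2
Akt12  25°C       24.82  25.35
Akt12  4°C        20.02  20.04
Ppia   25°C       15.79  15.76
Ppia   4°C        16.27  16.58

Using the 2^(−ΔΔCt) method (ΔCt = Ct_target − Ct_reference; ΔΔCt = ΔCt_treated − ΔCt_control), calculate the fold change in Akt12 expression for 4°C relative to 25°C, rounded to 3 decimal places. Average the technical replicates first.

52.165

Mean Ct: Akt12 25°C 25.085; Akt12 4°C 20.030; Ppia 25°C 15.775; Ppia 4°C 16.425
ΔCt(25°C) = 25.085 − 15.775 = 9.310
ΔCt(4°C) = 20.030 − 16.425 = 3.605
ΔΔCt = 3.605 − 9.310 = -5.705
Fold change = 2^(−(-5.705)) = 2^5.705 = 52.1646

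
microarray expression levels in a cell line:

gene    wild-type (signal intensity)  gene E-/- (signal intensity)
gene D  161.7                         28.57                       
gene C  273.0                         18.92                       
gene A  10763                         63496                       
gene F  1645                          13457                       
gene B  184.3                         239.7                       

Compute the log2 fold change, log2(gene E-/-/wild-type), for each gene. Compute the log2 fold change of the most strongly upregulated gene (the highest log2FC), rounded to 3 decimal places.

3.032

log2(28.57/161.7) = -2.501  (gene D)
log2(18.92/273.0) = -3.851  (gene C)
log2(63496/10763) = 2.561  (gene A)
log2(13457/1645) = 3.032  (gene F)
log2(239.7/184.3) = 0.379  (gene B)
gene F is most strongly upregulated.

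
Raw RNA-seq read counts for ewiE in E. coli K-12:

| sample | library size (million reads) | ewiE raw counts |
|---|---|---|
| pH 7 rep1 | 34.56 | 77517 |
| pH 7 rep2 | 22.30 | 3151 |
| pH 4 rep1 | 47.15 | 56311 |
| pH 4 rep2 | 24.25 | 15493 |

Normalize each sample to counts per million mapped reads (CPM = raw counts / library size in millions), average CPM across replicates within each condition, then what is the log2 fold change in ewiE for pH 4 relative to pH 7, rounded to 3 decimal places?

-0.379

CPM(pH 7 rep1) = 77517 / 34.56 = 2242.9688
CPM(pH 7 rep2) = 3151 / 22.30 = 141.3004
CPM(pH 4 rep1) = 56311 / 47.15 = 1194.2948
CPM(pH 4 rep2) = 15493 / 24.25 = 638.8866
mean CPM(pH 7) = 1192.1346; mean CPM(pH 4) = 916.5907
Fold change = 916.5907 / 1192.1346 = 0.76887
log2(0.76887) = -0.3792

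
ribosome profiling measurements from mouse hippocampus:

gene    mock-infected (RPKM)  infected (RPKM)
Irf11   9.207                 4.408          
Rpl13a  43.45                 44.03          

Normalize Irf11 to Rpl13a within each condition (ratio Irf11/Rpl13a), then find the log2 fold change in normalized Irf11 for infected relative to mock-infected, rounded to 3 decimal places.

Irf11/Rpl13a (mock-infected) = 9.207 / 43.45 = 0.2119
Irf11/Rpl13a (infected) = 4.408 / 44.03 = 0.10011
Fold change = 0.10011 / 0.2119 = 0.4725
log2(0.4725) = -1.0817

-1.082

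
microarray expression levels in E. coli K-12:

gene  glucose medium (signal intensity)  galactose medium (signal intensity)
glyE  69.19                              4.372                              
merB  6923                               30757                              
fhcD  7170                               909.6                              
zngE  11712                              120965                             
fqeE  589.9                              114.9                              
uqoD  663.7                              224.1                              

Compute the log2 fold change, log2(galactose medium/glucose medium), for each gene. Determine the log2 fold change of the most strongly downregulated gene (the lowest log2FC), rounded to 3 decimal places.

-3.984

log2(4.372/69.19) = -3.984  (glyE)
log2(30757/6923) = 2.151  (merB)
log2(909.6/7170) = -2.979  (fhcD)
log2(120965/11712) = 3.369  (zngE)
log2(114.9/589.9) = -2.360  (fqeE)
log2(224.1/663.7) = -1.566  (uqoD)
glyE is most strongly downregulated.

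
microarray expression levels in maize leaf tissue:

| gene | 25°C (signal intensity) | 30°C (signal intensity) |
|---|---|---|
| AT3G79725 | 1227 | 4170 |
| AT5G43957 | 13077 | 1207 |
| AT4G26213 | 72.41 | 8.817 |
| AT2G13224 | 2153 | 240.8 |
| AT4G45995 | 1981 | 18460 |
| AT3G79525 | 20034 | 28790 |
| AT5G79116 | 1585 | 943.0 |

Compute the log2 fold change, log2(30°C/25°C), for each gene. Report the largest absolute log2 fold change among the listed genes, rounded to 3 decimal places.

3.438

log2(4170/1227) = 1.765  (AT3G79725)
log2(1207/13077) = -3.438  (AT5G43957)
log2(8.817/72.41) = -3.038  (AT4G26213)
log2(240.8/2153) = -3.160  (AT2G13224)
log2(18460/1981) = 3.220  (AT4G45995)
log2(28790/20034) = 0.523  (AT3G79525)
log2(943.0/1585) = -0.749  (AT5G79116)
The largest magnitude belongs to AT5G43957.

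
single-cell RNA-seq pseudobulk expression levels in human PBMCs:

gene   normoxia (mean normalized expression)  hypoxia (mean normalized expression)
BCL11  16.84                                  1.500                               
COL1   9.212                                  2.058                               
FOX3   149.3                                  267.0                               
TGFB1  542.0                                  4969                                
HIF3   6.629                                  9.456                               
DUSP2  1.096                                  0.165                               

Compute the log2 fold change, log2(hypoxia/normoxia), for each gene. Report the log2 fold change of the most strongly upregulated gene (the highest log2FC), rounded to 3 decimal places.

log2(1.500/16.84) = -3.489  (BCL11)
log2(2.058/9.212) = -2.162  (COL1)
log2(267.0/149.3) = 0.839  (FOX3)
log2(4969/542.0) = 3.197  (TGFB1)
log2(9.456/6.629) = 0.512  (HIF3)
log2(0.165/1.096) = -2.732  (DUSP2)
TGFB1 is most strongly upregulated.

3.197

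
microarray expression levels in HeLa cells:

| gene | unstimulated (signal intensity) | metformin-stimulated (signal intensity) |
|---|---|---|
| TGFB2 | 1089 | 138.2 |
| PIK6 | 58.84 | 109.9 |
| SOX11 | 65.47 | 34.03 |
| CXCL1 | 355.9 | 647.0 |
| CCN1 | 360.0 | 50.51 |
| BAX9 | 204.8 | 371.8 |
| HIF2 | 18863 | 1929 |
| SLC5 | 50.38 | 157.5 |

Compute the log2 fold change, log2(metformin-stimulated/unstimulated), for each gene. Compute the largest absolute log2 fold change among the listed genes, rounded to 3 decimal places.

3.290

log2(138.2/1089) = -2.978  (TGFB2)
log2(109.9/58.84) = 0.901  (PIK6)
log2(34.03/65.47) = -0.944  (SOX11)
log2(647.0/355.9) = 0.862  (CXCL1)
log2(50.51/360.0) = -2.833  (CCN1)
log2(371.8/204.8) = 0.860  (BAX9)
log2(1929/18863) = -3.290  (HIF2)
log2(157.5/50.38) = 1.644  (SLC5)
The largest magnitude belongs to HIF2.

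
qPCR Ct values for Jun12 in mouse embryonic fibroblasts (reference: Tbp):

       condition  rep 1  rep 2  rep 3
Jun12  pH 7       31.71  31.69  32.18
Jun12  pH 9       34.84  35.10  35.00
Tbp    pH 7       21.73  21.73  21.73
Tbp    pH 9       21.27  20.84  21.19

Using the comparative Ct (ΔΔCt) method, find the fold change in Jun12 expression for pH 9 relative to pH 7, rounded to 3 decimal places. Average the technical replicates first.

Mean Ct: Jun12 pH 7 31.860; Jun12 pH 9 34.980; Tbp pH 7 21.730; Tbp pH 9 21.100
ΔCt(pH 7) = 31.860 − 21.730 = 10.130
ΔCt(pH 9) = 34.980 − 21.100 = 13.880
ΔΔCt = 13.880 − 10.130 = 3.750
Fold change = 2^(−3.750) = 0.0743

0.074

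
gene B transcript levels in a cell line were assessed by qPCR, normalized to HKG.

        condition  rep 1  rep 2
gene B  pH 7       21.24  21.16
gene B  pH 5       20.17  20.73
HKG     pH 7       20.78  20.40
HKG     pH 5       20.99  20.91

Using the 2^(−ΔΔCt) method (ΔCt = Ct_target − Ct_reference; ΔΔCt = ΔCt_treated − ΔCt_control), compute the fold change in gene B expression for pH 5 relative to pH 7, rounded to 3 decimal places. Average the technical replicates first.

Mean Ct: gene B pH 7 21.200; gene B pH 5 20.450; HKG pH 7 20.590; HKG pH 5 20.950
ΔCt(pH 7) = 21.200 − 20.590 = 0.610
ΔCt(pH 5) = 20.450 − 20.950 = -0.500
ΔΔCt = -0.500 − 0.610 = -1.110
Fold change = 2^(−(-1.110)) = 2^1.110 = 2.1585

2.158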